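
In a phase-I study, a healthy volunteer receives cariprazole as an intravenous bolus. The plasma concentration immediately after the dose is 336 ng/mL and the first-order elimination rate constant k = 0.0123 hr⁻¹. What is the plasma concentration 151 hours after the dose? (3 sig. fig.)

52.4 ng/mL

C(t) = C₀ e^(−kt) = 336 × e^(−0.01230 × 151) = 336 × e^(−1.857) = 336 × 0.1561 ≈ 52.4 ng/mL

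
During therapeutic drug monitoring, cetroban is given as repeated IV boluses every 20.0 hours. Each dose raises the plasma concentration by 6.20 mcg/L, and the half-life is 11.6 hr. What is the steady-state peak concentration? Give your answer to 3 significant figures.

8.89 mcg/L

k = ln 2 / 11.6 = 0.05975 hr⁻¹
Fraction remaining after one interval: e^(−kτ) = e^(−0.05975 × 20.0) = 0.3027
R = 1 / (1 − 0.3027) = 1.434
Css,max = 6.20 × 1.434 ≈ 8.89 mcg/L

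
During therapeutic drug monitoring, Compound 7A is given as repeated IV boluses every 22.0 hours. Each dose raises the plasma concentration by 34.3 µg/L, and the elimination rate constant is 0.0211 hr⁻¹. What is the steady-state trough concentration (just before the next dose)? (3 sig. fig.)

58.1 µg/L

Fraction remaining after one interval: e^(−kτ) = e^(−0.02110 × 22.0) = 0.6286
R = 1 / (1 − 0.6286) = 2.693
Css,max = 34.3 × 2.693 = 92.36 µg/L
Css,min = Css,max × e^(−kτ) = 92.36 × 0.6286 ≈ 58.1 µg/L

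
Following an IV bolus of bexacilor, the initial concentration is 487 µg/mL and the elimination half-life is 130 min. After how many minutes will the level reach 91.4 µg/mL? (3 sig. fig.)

314 minutes

k = ln 2 / 130 = 0.005332 min⁻¹
C(t) = C₀ e^(−kt)  ⇒  t = ln(C₀/C) / k
t = ln(487/91.4) / 0.005332 = 1.673 / 0.005332 ≈ 314 minutes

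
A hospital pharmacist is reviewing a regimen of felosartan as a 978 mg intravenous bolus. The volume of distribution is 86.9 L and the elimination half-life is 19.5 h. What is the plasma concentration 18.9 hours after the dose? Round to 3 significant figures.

C₀ = dose / V = 978 / 86.9 = 11.25 mg/L
k = ln 2 / 19.5 = 0.03555 h⁻¹
C(t) = C₀ e^(−kt) = 11.25 × e^(−0.03555 × 18.9) = 11.25 × e^(−0.6718) = 11.25 × 0.5108 ≈ 5.75 mg/L

5.75 mg/L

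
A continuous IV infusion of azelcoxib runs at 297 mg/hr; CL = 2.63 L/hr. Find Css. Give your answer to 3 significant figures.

113 µg/mL

Css = infusion rate / CL = 297 / 2.63 ≈ 113 µg/mL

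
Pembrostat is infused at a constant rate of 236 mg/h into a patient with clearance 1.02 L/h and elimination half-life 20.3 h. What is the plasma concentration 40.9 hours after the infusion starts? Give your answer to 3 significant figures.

174 µg/mL

Css = rate / CL = 236 / 1.02 = 231.4 µg/mL
k = ln 2 / 20.3 = 0.03415 h⁻¹
C(t) = Css (1 − e^(−kt)) = 231.4 × (1 − e^(−1.397)) = 231.4 × 0.7525 ≈ 174 µg/mL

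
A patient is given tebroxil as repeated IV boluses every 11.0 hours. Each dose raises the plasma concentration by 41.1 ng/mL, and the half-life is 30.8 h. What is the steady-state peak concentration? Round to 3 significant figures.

k = ln 2 / 30.8 = 0.02250 h⁻¹
Fraction remaining after one interval: e^(−kτ) = e^(−0.02250 × 11.0) = 0.7807
R = 1 / (1 − 0.7807) = 4.560
Css,max = 41.1 × 4.560 ≈ 187 ng/mL

187 ng/mL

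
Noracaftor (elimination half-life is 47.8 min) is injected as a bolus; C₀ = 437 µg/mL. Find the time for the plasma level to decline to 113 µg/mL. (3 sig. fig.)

k = ln 2 / 47.8 = 0.01450 min⁻¹
C(t) = C₀ e^(−kt)  ⇒  t = ln(C₀/C) / k
t = ln(437/113) / 0.01450 = 1.353 / 0.01450 ≈ 93.3 minutes

93.3 minutes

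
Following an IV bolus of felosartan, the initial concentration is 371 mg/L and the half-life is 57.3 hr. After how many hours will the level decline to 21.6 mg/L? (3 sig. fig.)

235 hours

k = ln 2 / 57.3 = 0.01210 hr⁻¹
C(t) = C₀ e^(−kt)  ⇒  t = ln(C₀/C) / k
t = ln(371/21.6) / 0.01210 = 2.844 / 0.01210 ≈ 235 hours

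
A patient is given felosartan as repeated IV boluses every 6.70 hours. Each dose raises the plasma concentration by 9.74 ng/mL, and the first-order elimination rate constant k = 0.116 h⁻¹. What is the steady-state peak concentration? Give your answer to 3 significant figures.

18.0 ng/mL

Fraction remaining after one interval: e^(−kτ) = e^(−0.1160 × 6.70) = 0.4597
R = 1 / (1 − 0.4597) = 1.851
Css,max = 9.74 × 1.851 ≈ 18.0 ng/mL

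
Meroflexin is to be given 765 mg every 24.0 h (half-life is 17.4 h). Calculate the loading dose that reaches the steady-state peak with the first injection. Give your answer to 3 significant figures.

1240 mg

k = ln 2 / 17.4 = 0.03984 h⁻¹
Accumulation ratio R = 1 / (1 − e^(−kτ)) = 1 / (1 − e^(−0.03984×24.0)) = 1 / (1 − 0.3844) = 1.624
Loading dose = maintenance dose × R = 765 × 1.624 ≈ 1240 mg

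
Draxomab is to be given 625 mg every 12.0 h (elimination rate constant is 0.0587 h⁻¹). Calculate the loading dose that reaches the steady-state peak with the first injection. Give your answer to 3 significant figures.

Accumulation ratio R = 1 / (1 − e^(−kτ)) = 1 / (1 − e^(−0.05870×12.0)) = 1 / (1 − 0.4944) = 1.978
Loading dose = maintenance dose × R = 625 × 1.978 ≈ 1240 mg

1240 mg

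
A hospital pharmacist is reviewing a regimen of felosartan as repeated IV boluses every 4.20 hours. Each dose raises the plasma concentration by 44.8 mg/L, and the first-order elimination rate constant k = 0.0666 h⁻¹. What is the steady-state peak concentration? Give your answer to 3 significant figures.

184 mg/L

Fraction remaining after one interval: e^(−kτ) = e^(−0.06660 × 4.20) = 0.7560
R = 1 / (1 − 0.7560) = 4.098
Css,max = 44.8 × 4.098 ≈ 184 mg/L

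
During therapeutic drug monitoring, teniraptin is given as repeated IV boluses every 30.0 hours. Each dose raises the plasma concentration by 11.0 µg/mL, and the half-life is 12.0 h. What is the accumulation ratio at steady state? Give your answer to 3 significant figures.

k = ln 2 / 12.0 = 0.05776 h⁻¹
Fraction remaining after one interval: e^(−kτ) = e^(−0.05776 × 30.0) = 0.1768
R = 1 / (1 − 0.1768) = 1 / 0.8232 ≈ 1.21

1.21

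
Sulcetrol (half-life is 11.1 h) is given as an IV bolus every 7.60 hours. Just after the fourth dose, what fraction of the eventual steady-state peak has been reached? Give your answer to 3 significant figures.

0.850

k = ln 2 / 11.1 = 0.06245 h⁻¹
f_n = 1 − e^(−nkτ) = 1 − e^(−4 × 0.06245 × 7.60) = 1 − e^(−1.898) = 1 − 0.1498 ≈ 0.850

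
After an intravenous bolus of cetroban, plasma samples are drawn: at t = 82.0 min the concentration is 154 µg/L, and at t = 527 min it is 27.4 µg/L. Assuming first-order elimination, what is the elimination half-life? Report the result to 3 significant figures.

179 minutes

k = ln(C₁/C₂) / (t₂ − t₁) = ln(154/27.4) / (527 − 82.0)
  = 1.726 / 445.0 = 0.003880 min⁻¹
t½ = ln 2 / k = ln 2 / 0.003880 ≈ 179 minutes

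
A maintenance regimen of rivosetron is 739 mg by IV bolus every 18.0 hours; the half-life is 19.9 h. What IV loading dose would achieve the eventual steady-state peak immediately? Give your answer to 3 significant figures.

1590 mg

k = ln 2 / 19.9 = 0.03483 h⁻¹
Accumulation ratio R = 1 / (1 − e^(−kτ)) = 1 / (1 − e^(−0.03483×18.0)) = 1 / (1 − 0.5342) = 2.147
Loading dose = maintenance dose × R = 739 × 2.147 ≈ 1590 mg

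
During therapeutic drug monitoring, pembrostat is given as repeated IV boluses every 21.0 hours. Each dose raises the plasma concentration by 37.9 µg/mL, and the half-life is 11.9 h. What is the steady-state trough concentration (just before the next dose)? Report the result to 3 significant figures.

k = ln 2 / 11.9 = 0.05825 h⁻¹
Fraction remaining after one interval: e^(−kτ) = e^(−0.05825 × 21.0) = 0.2943
R = 1 / (1 − 0.2943) = 1.417
Css,max = 37.9 × 1.417 = 53.70 µg/mL
Css,min = Css,max × e^(−kτ) = 53.70 × 0.2943 ≈ 15.8 µg/mL

15.8 µg/mL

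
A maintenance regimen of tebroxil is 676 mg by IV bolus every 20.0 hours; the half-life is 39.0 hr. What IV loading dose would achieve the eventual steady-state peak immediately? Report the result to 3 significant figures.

2260 mg

k = ln 2 / 39.0 = 0.01777 hr⁻¹
Accumulation ratio R = 1 / (1 − e^(−kτ)) = 1 / (1 − e^(−0.01777×20.0)) = 1 / (1 − 0.7009) = 3.343
Loading dose = maintenance dose × R = 676 × 3.343 ≈ 2260 mg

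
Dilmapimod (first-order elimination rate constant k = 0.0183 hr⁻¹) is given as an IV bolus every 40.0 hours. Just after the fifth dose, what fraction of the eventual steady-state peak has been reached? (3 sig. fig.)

f_n = 1 − e^(−nkτ) = 1 − e^(−5 × 0.01830 × 40.0) = 1 − e^(−3.660) = 1 − 0.02573 ≈ 0.974

0.974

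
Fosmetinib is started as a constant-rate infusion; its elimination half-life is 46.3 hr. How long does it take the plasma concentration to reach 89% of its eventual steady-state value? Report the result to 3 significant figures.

147 hours

k = ln 2 / 46.3 = 0.01497 hr⁻¹
f = 1 − e^(−kt)  ⇒  t = −ln(1 − f) / k
t = −ln(1 − 0.89) / 0.01497 = 2.207 / 0.01497 ≈ 147 hours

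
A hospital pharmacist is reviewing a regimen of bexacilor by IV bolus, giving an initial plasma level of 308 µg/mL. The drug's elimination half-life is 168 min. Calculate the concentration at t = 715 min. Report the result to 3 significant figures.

k = ln 2 / 168 = 0.004126 min⁻¹
C(t) = C₀ e^(−kt) = 308 × e^(−0.004126 × 715) = 308 × e^(−2.950) = 308 × 0.05234 ≈ 16.1 µg/mL

16.1 µg/mL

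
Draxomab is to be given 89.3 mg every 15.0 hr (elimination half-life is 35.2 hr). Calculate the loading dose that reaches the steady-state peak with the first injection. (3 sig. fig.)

349 mg

k = ln 2 / 35.2 = 0.01969 hr⁻¹
Accumulation ratio R = 1 / (1 − e^(−kτ)) = 1 / (1 − e^(−0.01969×15.0)) = 1 / (1 − 0.7443) = 3.910
Loading dose = maintenance dose × R = 89.3 × 3.910 ≈ 349 mg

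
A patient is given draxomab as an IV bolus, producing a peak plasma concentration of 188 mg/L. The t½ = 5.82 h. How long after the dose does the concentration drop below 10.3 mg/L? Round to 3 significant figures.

k = ln 2 / 5.82 = 0.1191 h⁻¹
C(t) = C₀ e^(−kt)  ⇒  t = ln(C₀/C) / k
t = ln(188/10.3) / 0.1191 = 2.904 / 0.1191 ≈ 24.4 hours

24.4 hours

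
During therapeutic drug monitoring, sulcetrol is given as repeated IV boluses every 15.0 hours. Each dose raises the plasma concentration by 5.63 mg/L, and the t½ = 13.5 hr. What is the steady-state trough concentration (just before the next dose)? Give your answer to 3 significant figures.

k = ln 2 / 13.5 = 0.05134 hr⁻¹
Fraction remaining after one interval: e^(−kτ) = e^(−0.05134 × 15.0) = 0.4629
R = 1 / (1 − 0.4629) = 1.862
Css,max = 5.63 × 1.862 = 10.48 mg/L
Css,min = Css,max × e^(−kτ) = 10.48 × 0.4629 ≈ 4.85 mg/L

4.85 mg/L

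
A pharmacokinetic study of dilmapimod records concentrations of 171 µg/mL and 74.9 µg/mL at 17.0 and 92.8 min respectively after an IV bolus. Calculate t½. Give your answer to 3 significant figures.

k = ln(C₁/C₂) / (t₂ − t₁) = ln(171/74.9) / (92.8 − 17.0)
  = 0.8255 / 75.80 = 0.01089 min⁻¹
t½ = ln 2 / k = ln 2 / 0.01089 ≈ 63.6 minutes

63.6 minutes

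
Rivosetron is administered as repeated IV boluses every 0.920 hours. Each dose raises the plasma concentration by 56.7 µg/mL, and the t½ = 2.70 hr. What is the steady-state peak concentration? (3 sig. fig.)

k = ln 2 / 2.70 = 0.2567 hr⁻¹
Fraction remaining after one interval: e^(−kτ) = e^(−0.2567 × 0.920) = 0.7896
R = 1 / (1 − 0.7896) = 4.754
Css,max = 56.7 × 4.754 ≈ 270 µg/mL

270 µg/mL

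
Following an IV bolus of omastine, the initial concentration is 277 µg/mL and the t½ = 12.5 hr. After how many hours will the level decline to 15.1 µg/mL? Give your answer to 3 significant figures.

52.5 hours

k = ln 2 / 12.5 = 0.05545 hr⁻¹
C(t) = C₀ e^(−kt)  ⇒  t = ln(C₀/C) / k
t = ln(277/15.1) / 0.05545 = 2.909 / 0.05545 ≈ 52.5 hours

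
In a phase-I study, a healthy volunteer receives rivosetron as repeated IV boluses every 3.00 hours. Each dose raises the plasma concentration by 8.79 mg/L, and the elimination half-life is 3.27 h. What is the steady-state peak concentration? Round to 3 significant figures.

k = ln 2 / 3.27 = 0.2120 h⁻¹
Fraction remaining after one interval: e^(−kτ) = e^(−0.2120 × 3.00) = 0.5295
R = 1 / (1 − 0.5295) = 2.125
Css,max = 8.79 × 2.125 ≈ 18.7 mg/L

18.7 mg/L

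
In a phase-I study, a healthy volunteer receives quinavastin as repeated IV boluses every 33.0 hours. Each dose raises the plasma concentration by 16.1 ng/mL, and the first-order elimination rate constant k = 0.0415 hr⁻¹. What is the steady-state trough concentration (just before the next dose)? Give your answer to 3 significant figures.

Fraction remaining after one interval: e^(−kτ) = e^(−0.04150 × 33.0) = 0.2542
R = 1 / (1 − 0.2542) = 1.341
Css,max = 16.1 × 1.341 = 21.59 ng/mL
Css,min = Css,max × e^(−kτ) = 21.59 × 0.2542 ≈ 5.49 ng/mL

5.49 ng/mL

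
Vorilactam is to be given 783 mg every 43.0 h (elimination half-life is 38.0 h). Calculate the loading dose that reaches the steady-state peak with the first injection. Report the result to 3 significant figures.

k = ln 2 / 38.0 = 0.01824 h⁻¹
Accumulation ratio R = 1 / (1 − e^(−kτ)) = 1 / (1 − e^(−0.01824×43.0)) = 1 / (1 − 0.4564) = 1.840
Loading dose = maintenance dose × R = 783 × 1.840 ≈ 1440 mg

1440 mg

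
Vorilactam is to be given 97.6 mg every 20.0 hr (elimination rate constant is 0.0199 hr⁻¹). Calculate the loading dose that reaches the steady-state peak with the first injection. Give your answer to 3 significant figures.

297 mg

Accumulation ratio R = 1 / (1 − e^(−kτ)) = 1 / (1 − e^(−0.01990×20.0)) = 1 / (1 − 0.6717) = 3.046
Loading dose = maintenance dose × R = 97.6 × 3.046 ≈ 297 mg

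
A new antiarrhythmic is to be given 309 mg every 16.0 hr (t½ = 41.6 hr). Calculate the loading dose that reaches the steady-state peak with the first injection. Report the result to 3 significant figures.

k = ln 2 / 41.6 = 0.01666 hr⁻¹
Accumulation ratio R = 1 / (1 − e^(−kτ)) = 1 / (1 − e^(−0.01666×16.0)) = 1 / (1 − 0.7660) = 4.273
Loading dose = maintenance dose × R = 309 × 4.273 ≈ 1320 mg

1320 mg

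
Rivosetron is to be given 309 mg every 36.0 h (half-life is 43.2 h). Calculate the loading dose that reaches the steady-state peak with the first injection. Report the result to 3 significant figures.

704 mg

k = ln 2 / 43.2 = 0.01605 h⁻¹
Accumulation ratio R = 1 / (1 − e^(−kτ)) = 1 / (1 − e^(−0.01605×36.0)) = 1 / (1 − 0.5612) = 2.279
Loading dose = maintenance dose × R = 309 × 2.279 ≈ 704 mg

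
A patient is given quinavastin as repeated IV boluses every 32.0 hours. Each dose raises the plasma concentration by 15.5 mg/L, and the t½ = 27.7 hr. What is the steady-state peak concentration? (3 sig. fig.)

k = ln 2 / 27.7 = 0.02502 hr⁻¹
Fraction remaining after one interval: e^(−kτ) = e^(−0.02502 × 32.0) = 0.4490
R = 1 / (1 − 0.4490) = 1.815
Css,max = 15.5 × 1.815 ≈ 28.1 mg/L

28.1 mg/L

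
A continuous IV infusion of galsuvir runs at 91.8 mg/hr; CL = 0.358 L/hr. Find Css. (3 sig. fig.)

256 µg/mL

Css = infusion rate / CL = 91.8 / 0.358 ≈ 256 µg/mL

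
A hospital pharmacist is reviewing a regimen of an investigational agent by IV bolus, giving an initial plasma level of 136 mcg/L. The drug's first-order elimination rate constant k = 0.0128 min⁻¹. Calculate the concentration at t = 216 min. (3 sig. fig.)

C(t) = C₀ e^(−kt) = 136 × e^(−0.01280 × 216) = 136 × e^(−2.765) = 136 × 0.06299 ≈ 8.57 mcg/L

8.57 mcg/L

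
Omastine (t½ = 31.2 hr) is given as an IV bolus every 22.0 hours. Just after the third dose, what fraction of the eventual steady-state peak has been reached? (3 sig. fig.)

k = ln 2 / 31.2 = 0.02222 hr⁻¹
f_n = 1 − e^(−nkτ) = 1 − e^(−3 × 0.02222 × 22.0) = 1 − e^(−1.466) = 1 − 0.2308 ≈ 0.769

0.769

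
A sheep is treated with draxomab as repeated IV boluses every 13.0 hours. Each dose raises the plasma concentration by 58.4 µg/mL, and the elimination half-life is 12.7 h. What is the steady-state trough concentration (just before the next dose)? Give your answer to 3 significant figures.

56.5 µg/mL

k = ln 2 / 12.7 = 0.05458 h⁻¹
Fraction remaining after one interval: e^(−kτ) = e^(−0.05458 × 13.0) = 0.4919
R = 1 / (1 − 0.4919) = 1.968
Css,max = 58.4 × 1.968 = 114.9 µg/mL
Css,min = Css,max × e^(−kτ) = 114.9 × 0.4919 ≈ 56.5 µg/mL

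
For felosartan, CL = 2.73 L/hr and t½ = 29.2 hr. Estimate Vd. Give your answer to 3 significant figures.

115 L

k = ln 2 / t½ = ln 2 / 29.2 = 0.02374 hr⁻¹
V = CL / k = 2.73 / 0.02374 ≈ 115 L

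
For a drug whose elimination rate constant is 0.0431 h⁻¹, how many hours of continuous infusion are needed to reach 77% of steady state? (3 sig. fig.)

34.1 hours

f = 1 − e^(−kt)  ⇒  t = −ln(1 − f) / k
t = −ln(1 − 0.77) / 0.04310 = 1.470 / 0.04310 ≈ 34.1 hours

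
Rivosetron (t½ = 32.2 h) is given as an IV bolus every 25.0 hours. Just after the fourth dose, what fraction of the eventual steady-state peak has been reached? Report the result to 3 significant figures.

0.884

k = ln 2 / 32.2 = 0.02153 h⁻¹
f_n = 1 − e^(−nkτ) = 1 − e^(−4 × 0.02153 × 25.0) = 1 − e^(−2.153) = 1 − 0.1162 ≈ 0.884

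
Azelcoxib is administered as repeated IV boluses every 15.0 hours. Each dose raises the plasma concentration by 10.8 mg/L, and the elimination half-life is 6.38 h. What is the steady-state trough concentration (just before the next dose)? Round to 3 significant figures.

k = ln 2 / 6.38 = 0.1086 h⁻¹
Fraction remaining after one interval: e^(−kτ) = e^(−0.1086 × 15.0) = 0.1960
R = 1 / (1 − 0.1960) = 1.244
Css,max = 10.8 × 1.244 = 13.43 mg/L
Css,min = Css,max × e^(−kτ) = 13.43 × 0.1960 ≈ 2.63 mg/L

2.63 mg/L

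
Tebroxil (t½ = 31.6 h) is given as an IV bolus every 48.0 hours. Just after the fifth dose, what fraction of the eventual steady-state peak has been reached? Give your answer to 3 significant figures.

k = ln 2 / 31.6 = 0.02194 h⁻¹
f_n = 1 − e^(−nkτ) = 1 − e^(−5 × 0.02194 × 48.0) = 1 − e^(−5.264) = 1 − 0.005172 ≈ 0.995

0.995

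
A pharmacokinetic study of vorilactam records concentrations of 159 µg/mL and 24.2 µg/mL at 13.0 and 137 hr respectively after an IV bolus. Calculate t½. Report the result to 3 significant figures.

k = ln(C₁/C₂) / (t₂ − t₁) = ln(159/24.2) / (137 − 13.0)
  = 1.883 / 124.0 = 0.01518 hr⁻¹
t½ = ln 2 / k = ln 2 / 0.01518 ≈ 45.7 hours

45.7 hours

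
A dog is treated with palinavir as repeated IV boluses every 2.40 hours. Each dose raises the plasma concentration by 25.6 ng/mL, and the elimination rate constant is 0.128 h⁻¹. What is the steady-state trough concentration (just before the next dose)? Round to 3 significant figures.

Fraction remaining after one interval: e^(−kτ) = e^(−0.1280 × 2.40) = 0.7355
R = 1 / (1 − 0.7355) = 3.781
Css,max = 25.6 × 3.781 = 96.79 ng/mL
Css,min = Css,max × e^(−kτ) = 96.79 × 0.7355 ≈ 71.2 ng/mL

71.2 ng/mL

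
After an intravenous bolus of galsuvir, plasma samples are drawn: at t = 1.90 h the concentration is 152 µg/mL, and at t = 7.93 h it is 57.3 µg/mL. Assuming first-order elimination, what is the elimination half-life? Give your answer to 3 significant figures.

4.28 hours

k = ln(C₁/C₂) / (t₂ − t₁) = ln(152/57.3) / (7.93 − 1.90)
  = 0.9756 / 6.030 = 0.1618 h⁻¹
t½ = ln 2 / k = ln 2 / 0.1618 ≈ 4.28 hours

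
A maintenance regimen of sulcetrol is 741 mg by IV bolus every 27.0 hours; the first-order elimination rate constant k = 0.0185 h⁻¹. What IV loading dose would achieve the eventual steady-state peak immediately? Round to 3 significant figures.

Accumulation ratio R = 1 / (1 − e^(−kτ)) = 1 / (1 − e^(−0.01850×27.0)) = 1 / (1 − 0.6068) = 2.543
Loading dose = maintenance dose × R = 741 × 2.543 ≈ 1880 mg

1880 mg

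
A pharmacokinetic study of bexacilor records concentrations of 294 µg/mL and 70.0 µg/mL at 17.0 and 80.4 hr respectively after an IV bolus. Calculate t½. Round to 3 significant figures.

30.6 hours

k = ln(C₁/C₂) / (t₂ − t₁) = ln(294/70.0) / (80.4 − 17.0)
  = 1.435 / 63.40 = 0.02264 hr⁻¹
t½ = ln 2 / k = ln 2 / 0.02264 ≈ 30.6 hours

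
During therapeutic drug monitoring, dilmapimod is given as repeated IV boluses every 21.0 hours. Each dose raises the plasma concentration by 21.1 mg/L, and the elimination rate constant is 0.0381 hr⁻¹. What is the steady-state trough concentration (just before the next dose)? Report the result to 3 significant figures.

17.2 mg/L

Fraction remaining after one interval: e^(−kτ) = e^(−0.03810 × 21.0) = 0.4493
R = 1 / (1 − 0.4493) = 1.816
Css,max = 21.1 × 1.816 = 38.31 mg/L
Css,min = Css,max × e^(−kτ) = 38.31 × 0.4493 ≈ 17.2 mg/L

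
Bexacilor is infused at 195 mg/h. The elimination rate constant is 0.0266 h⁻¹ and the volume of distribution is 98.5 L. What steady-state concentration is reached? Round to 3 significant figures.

CL = k · V = 0.0266 × 98.5 = 2.620 L/h
Css = rate / CL = 195 / 2.620 ≈ 74.4 µg/mL

74.4 µg/mL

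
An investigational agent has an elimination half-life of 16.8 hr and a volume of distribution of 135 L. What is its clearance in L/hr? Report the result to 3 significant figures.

k = ln 2 / t½ = ln 2 / 16.8 = 0.04126 hr⁻¹
CL = k · V = 0.04126 × 135 ≈ 5.57 L/hr

5.57 L/hr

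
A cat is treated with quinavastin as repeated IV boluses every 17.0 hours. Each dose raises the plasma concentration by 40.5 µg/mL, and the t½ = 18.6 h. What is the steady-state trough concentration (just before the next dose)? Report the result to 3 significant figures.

45.8 µg/mL

k = ln 2 / 18.6 = 0.03727 h⁻¹
Fraction remaining after one interval: e^(−kτ) = e^(−0.03727 × 17.0) = 0.5307
R = 1 / (1 − 0.5307) = 2.131
Css,max = 40.5 × 2.131 = 86.30 µg/mL
Css,min = Css,max × e^(−kτ) = 86.30 × 0.5307 ≈ 45.8 µg/mL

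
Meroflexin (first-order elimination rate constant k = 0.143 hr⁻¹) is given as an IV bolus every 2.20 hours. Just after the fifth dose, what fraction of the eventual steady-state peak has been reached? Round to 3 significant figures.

f_n = 1 − e^(−nkτ) = 1 − e^(−5 × 0.1430 × 2.20) = 1 − e^(−1.573) = 1 − 0.2074 ≈ 0.793

0.793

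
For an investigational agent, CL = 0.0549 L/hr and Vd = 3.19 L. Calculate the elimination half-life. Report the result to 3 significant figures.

40.3 hours

k = CL / V = 0.0549 / 3.19 = 0.01721 hr⁻¹
t½ = ln 2 / k = ln 2 / 0.01721 ≈ 40.3 hours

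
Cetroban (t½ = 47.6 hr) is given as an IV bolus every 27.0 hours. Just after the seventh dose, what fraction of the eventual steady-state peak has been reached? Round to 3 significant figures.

k = ln 2 / 47.6 = 0.01456 hr⁻¹
f_n = 1 − e^(−nkτ) = 1 − e^(−7 × 0.01456 × 27.0) = 1 − e^(−2.752) = 1 − 0.06379 ≈ 0.936

0.936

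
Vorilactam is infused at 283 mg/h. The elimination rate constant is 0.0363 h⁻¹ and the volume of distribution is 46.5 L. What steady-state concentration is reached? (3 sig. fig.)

168 mg/L

CL = k · V = 0.0363 × 46.5 = 1.688 L/h
Css = rate / CL = 283 / 1.688 ≈ 168 mg/L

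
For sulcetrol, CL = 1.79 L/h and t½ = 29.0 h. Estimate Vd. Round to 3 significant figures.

74.9 L

k = ln 2 / t½ = ln 2 / 29.0 = 0.02390 h⁻¹
V = CL / k = 1.79 / 0.02390 ≈ 74.9 L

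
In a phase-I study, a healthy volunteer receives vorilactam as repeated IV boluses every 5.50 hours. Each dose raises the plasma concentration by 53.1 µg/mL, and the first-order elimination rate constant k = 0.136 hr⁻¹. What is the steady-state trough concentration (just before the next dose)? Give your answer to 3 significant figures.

47.7 µg/mL

Fraction remaining after one interval: e^(−kτ) = e^(−0.1360 × 5.50) = 0.4733
R = 1 / (1 − 0.4733) = 1.899
Css,max = 53.1 × 1.899 = 100.8 µg/mL
Css,min = Css,max × e^(−kτ) = 100.8 × 0.4733 ≈ 47.7 µg/mL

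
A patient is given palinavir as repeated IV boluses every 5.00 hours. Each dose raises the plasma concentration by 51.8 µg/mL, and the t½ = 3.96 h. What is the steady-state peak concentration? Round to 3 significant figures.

k = ln 2 / 3.96 = 0.1750 h⁻¹
Fraction remaining after one interval: e^(−kτ) = e^(−0.1750 × 5.00) = 0.4168
R = 1 / (1 − 0.4168) = 1.715
Css,max = 51.8 × 1.715 ≈ 88.8 µg/mL

88.8 µg/mL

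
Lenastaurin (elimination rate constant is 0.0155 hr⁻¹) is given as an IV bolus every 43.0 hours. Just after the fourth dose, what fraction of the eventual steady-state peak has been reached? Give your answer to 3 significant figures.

f_n = 1 − e^(−nkτ) = 1 − e^(−4 × 0.01550 × 43.0) = 1 − e^(−2.666) = 1 − 0.06953 ≈ 0.930

0.930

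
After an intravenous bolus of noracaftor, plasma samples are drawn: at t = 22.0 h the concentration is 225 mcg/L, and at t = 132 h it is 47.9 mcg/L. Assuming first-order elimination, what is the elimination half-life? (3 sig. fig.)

49.3 hours

k = ln(C₁/C₂) / (t₂ − t₁) = ln(225/47.9) / (132 − 22.0)
  = 1.547 / 110.0 = 0.01406 h⁻¹
t½ = ln 2 / k = ln 2 / 0.01406 ≈ 49.3 hours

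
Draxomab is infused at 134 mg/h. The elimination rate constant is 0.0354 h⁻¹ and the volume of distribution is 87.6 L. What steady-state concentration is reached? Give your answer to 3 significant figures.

43.2 µg/mL

CL = k · V = 0.0354 × 87.6 = 3.101 L/h
Css = rate / CL = 134 / 3.101 ≈ 43.2 µg/mL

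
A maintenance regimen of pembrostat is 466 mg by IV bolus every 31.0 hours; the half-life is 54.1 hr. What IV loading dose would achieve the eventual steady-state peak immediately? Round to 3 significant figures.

1420 mg

k = ln 2 / 54.1 = 0.01281 hr⁻¹
Accumulation ratio R = 1 / (1 − e^(−kτ)) = 1 / (1 − e^(−0.01281×31.0)) = 1 / (1 − 0.6722) = 3.051
Loading dose = maintenance dose × R = 466 × 3.051 ≈ 1420 mg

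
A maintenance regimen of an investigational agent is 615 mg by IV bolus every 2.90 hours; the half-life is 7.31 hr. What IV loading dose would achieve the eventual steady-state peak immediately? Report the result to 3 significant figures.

2560 mg

k = ln 2 / 7.31 = 0.09482 hr⁻¹
Accumulation ratio R = 1 / (1 − e^(−kτ)) = 1 / (1 − e^(−0.09482×2.90)) = 1 / (1 − 0.7596) = 4.159
Loading dose = maintenance dose × R = 615 × 4.159 ≈ 2560 mg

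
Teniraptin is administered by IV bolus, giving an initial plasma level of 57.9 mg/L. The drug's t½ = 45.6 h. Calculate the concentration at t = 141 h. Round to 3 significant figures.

6.79 mg/L

k = ln 2 / 45.6 = 0.01520 h⁻¹
C(t) = C₀ e^(−kt) = 57.9 × e^(−0.01520 × 141) = 57.9 × e^(−2.143) = 57.9 × 0.1173 ≈ 6.79 mg/L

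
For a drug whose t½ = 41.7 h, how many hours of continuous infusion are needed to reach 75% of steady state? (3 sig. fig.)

83.4 hours

k = ln 2 / 41.7 = 0.01662 h⁻¹
f = 1 − e^(−kt)  ⇒  t = −ln(1 − f) / k
t = −ln(1 − 0.75) / 0.01662 = 1.386 / 0.01662 ≈ 83.4 hours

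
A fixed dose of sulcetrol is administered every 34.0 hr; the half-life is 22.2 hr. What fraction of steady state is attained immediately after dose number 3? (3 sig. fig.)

k = ln 2 / 22.2 = 0.03122 hr⁻¹
f_n = 1 − e^(−nkτ) = 1 − e^(−3 × 0.03122 × 34.0) = 1 − e^(−3.185) = 1 − 0.04139 ≈ 0.959

0.959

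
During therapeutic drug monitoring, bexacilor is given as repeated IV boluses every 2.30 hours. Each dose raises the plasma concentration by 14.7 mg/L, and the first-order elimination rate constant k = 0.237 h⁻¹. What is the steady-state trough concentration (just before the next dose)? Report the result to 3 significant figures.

Fraction remaining after one interval: e^(−kτ) = e^(−0.2370 × 2.30) = 0.5798
R = 1 / (1 − 0.5798) = 2.380
Css,max = 14.7 × 2.380 = 34.98 mg/L
Css,min = Css,max × e^(−kτ) = 34.98 × 0.5798 ≈ 20.3 mg/L

20.3 mg/L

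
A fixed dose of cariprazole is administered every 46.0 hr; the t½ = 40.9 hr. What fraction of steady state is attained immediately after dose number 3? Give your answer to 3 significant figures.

0.904

k = ln 2 / 40.9 = 0.01695 hr⁻¹
f_n = 1 − e^(−nkτ) = 1 − e^(−3 × 0.01695 × 46.0) = 1 − e^(−2.339) = 1 − 0.09645 ≈ 0.904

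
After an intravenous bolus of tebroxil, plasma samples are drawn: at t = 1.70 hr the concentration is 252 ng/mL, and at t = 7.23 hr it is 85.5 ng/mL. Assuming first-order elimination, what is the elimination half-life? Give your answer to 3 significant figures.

k = ln(C₁/C₂) / (t₂ − t₁) = ln(252/85.5) / (7.23 − 1.70)
  = 1.081 / 5.530 = 0.1955 hr⁻¹
t½ = ln 2 / k = ln 2 / 0.1955 ≈ 3.55 hours

3.55 hours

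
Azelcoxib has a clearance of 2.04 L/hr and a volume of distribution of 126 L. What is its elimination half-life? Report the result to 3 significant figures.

k = CL / V = 2.04 / 126 = 0.01619 hr⁻¹
t½ = ln 2 / k = ln 2 / 0.01619 ≈ 42.8 hours

42.8 hours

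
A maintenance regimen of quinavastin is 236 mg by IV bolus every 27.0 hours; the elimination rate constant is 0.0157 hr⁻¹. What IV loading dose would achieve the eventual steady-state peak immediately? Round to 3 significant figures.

683 mg

Accumulation ratio R = 1 / (1 − e^(−kτ)) = 1 / (1 − e^(−0.01570×27.0)) = 1 / (1 − 0.6545) = 2.894
Loading dose = maintenance dose × R = 236 × 2.894 ≈ 683 mg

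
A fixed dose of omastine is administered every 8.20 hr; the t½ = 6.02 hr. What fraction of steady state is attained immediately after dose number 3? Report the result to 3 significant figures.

0.941

k = ln 2 / 6.02 = 0.1151 hr⁻¹
f_n = 1 − e^(−nkτ) = 1 − e^(−3 × 0.1151 × 8.20) = 1 − e^(−2.832) = 1 − 0.05887 ≈ 0.941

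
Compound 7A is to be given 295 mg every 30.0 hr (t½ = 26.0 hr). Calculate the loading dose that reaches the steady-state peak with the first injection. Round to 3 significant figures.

k = ln 2 / 26.0 = 0.02666 hr⁻¹
Accumulation ratio R = 1 / (1 − e^(−kτ)) = 1 / (1 − e^(−0.02666×30.0)) = 1 / (1 − 0.4494) = 1.816
Loading dose = maintenance dose × R = 295 × 1.816 ≈ 536 mg

536 mg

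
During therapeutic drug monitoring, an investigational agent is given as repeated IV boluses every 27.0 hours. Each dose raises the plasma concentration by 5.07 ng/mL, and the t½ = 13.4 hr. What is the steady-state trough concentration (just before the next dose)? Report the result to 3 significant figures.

1.67 ng/mL

k = ln 2 / 13.4 = 0.05173 hr⁻¹
Fraction remaining after one interval: e^(−kτ) = e^(−0.05173 × 27.0) = 0.2474
R = 1 / (1 − 0.2474) = 1.329
Css,max = 5.07 × 1.329 = 6.737 ng/mL
Css,min = Css,max × e^(−kτ) = 6.737 × 0.2474 ≈ 1.67 ng/mL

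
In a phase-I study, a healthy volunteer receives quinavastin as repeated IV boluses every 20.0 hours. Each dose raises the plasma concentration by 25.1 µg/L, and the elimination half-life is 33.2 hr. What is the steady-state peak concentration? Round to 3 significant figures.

k = ln 2 / 33.2 = 0.02088 hr⁻¹
Fraction remaining after one interval: e^(−kτ) = e^(−0.02088 × 20.0) = 0.6587
R = 1 / (1 − 0.6587) = 2.930
Css,max = 25.1 × 2.930 ≈ 73.5 µg/L

73.5 µg/L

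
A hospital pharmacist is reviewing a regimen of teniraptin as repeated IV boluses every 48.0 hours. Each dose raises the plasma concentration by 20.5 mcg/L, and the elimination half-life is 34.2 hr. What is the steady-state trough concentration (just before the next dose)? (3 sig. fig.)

k = ln 2 / 34.2 = 0.02027 hr⁻¹
Fraction remaining after one interval: e^(−kτ) = e^(−0.02027 × 48.0) = 0.3780
R = 1 / (1 − 0.3780) = 1.608
Css,max = 20.5 × 1.608 = 32.96 mcg/L
Css,min = Css,max × e^(−kτ) = 32.96 × 0.3780 ≈ 12.5 mcg/L

12.5 mcg/L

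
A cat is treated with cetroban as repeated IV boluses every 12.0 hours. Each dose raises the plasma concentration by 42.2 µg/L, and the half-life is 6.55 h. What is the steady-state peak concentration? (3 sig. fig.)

58.7 µg/L

k = ln 2 / 6.55 = 0.1058 h⁻¹
Fraction remaining after one interval: e^(−kτ) = e^(−0.1058 × 12.0) = 0.2809
R = 1 / (1 − 0.2809) = 1.391
Css,max = 42.2 × 1.391 ≈ 58.7 µg/L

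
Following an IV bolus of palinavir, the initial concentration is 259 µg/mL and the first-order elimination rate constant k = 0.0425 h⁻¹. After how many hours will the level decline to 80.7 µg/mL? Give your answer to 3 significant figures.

27.4 hours

C(t) = C₀ e^(−kt)  ⇒  t = ln(C₀/C) / k
t = ln(259/80.7) / 0.04250 = 1.166 / 0.04250 ≈ 27.4 hours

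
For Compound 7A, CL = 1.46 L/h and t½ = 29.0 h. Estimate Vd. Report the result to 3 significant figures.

61.1 L

k = ln 2 / t½ = ln 2 / 29.0 = 0.02390 h⁻¹
V = CL / k = 1.46 / 0.02390 ≈ 61.1 L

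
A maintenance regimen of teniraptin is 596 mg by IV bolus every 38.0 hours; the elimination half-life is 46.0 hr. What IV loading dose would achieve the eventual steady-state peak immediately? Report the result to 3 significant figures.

k = ln 2 / 46.0 = 0.01507 hr⁻¹
Accumulation ratio R = 1 / (1 − e^(−kτ)) = 1 / (1 − e^(−0.01507×38.0)) = 1 / (1 − 0.5641) = 2.294
Loading dose = maintenance dose × R = 596 × 2.294 ≈ 1370 mg

1370 mg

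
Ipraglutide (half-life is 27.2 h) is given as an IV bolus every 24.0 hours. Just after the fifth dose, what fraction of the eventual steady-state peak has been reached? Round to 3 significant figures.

0.953

k = ln 2 / 27.2 = 0.02548 h⁻¹
f_n = 1 − e^(−nkτ) = 1 − e^(−5 × 0.02548 × 24.0) = 1 − e^(−3.058) = 1 − 0.04698 ≈ 0.953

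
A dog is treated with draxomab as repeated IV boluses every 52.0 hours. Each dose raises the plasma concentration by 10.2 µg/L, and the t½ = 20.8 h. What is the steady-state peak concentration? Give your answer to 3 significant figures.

k = ln 2 / 20.8 = 0.03332 h⁻¹
Fraction remaining after one interval: e^(−kτ) = e^(−0.03332 × 52.0) = 0.1768
R = 1 / (1 − 0.1768) = 1.215
Css,max = 10.2 × 1.215 ≈ 12.4 µg/L

12.4 µg/L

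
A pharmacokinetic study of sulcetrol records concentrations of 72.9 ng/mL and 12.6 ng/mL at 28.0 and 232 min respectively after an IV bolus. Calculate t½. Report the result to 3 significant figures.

k = ln(C₁/C₂) / (t₂ − t₁) = ln(72.9/12.6) / (232 − 28.0)
  = 1.755 / 204.0 = 0.008605 min⁻¹
t½ = ln 2 / k = ln 2 / 0.008605 ≈ 80.6 minutes

80.6 minutes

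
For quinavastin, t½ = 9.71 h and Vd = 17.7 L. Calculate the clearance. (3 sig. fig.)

k = ln 2 / t½ = ln 2 / 9.71 = 0.07138 h⁻¹
CL = k · V = 0.07138 × 17.7 ≈ 1.26 L/h

1.26 L/h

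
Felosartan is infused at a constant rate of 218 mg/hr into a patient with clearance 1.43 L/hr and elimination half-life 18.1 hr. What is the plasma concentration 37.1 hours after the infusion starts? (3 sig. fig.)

116 mg/L

Css = rate / CL = 218 / 1.43 = 152.4 mg/L
k = ln 2 / 18.1 = 0.03830 hr⁻¹
C(t) = Css (1 − e^(−kt)) = 152.4 × (1 − e^(−1.421)) = 152.4 × 0.7585 ≈ 116 mg/L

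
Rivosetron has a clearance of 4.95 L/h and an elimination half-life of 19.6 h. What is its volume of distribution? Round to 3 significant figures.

k = ln 2 / t½ = ln 2 / 19.6 = 0.03536 h⁻¹
V = CL / k = 4.95 / 0.03536 ≈ 140 L

140 L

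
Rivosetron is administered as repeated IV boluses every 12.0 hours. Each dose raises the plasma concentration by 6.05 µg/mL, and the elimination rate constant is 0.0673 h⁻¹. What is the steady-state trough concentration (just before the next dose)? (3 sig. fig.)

Fraction remaining after one interval: e^(−kτ) = e^(−0.06730 × 12.0) = 0.4459
R = 1 / (1 − 0.4459) = 1.805
Css,max = 6.05 × 1.805 = 10.92 µg/mL
Css,min = Css,max × e^(−kτ) = 10.92 × 0.4459 ≈ 4.87 µg/mL

4.87 µg/mL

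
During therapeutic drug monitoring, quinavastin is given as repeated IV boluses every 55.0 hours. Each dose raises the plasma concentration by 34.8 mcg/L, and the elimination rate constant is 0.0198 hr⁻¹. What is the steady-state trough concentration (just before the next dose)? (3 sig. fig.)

Fraction remaining after one interval: e^(−kτ) = e^(−0.01980 × 55.0) = 0.3366
R = 1 / (1 − 0.3366) = 1.507
Css,max = 34.8 × 1.507 = 52.45 mcg/L
Css,min = Css,max × e^(−kτ) = 52.45 × 0.3366 ≈ 17.7 mcg/L

17.7 mcg/L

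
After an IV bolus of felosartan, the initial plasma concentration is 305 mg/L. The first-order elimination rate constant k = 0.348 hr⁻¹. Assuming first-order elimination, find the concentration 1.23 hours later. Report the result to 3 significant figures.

199 mg/L

C(t) = C₀ e^(−kt) = 305 × e^(−0.3480 × 1.23) = 305 × e^(−0.4280) = 305 × 0.6518 ≈ 199 mg/L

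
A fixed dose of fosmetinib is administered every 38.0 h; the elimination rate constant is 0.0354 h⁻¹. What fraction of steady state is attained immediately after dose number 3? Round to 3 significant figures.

0.982

f_n = 1 − e^(−nkτ) = 1 − e^(−3 × 0.03540 × 38.0) = 1 − e^(−4.036) = 1 − 0.01768 ≈ 0.982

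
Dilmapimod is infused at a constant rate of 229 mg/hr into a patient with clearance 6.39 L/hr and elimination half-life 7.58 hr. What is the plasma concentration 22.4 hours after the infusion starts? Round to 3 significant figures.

31.2 mg/L

Css = rate / CL = 229 / 6.39 = 35.84 mg/L
k = ln 2 / 7.58 = 0.09144 hr⁻¹
C(t) = Css (1 − e^(−kt)) = 35.84 × (1 − e^(−2.048)) = 35.84 × 0.8711 ≈ 31.2 mg/L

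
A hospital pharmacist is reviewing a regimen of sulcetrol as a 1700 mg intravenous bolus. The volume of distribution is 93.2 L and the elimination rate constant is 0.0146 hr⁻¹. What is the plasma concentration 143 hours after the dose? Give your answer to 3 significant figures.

2.26 mg/L

C₀ = dose / V = 1700 / 93.2 = 18.24 mg/L
C(t) = C₀ e^(−kt) = 18.24 × e^(−0.01460 × 143) = 18.24 × e^(−2.088) = 18.24 × 0.1240 ≈ 2.26 mg/L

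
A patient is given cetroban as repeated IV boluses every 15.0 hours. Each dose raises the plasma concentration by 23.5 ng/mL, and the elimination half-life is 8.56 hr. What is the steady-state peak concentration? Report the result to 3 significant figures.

33.4 ng/mL

k = ln 2 / 8.56 = 0.08098 hr⁻¹
Fraction remaining after one interval: e^(−kτ) = e^(−0.08098 × 15.0) = 0.2968
R = 1 / (1 − 0.2968) = 1.422
Css,max = 23.5 × 1.422 ≈ 33.4 ng/mL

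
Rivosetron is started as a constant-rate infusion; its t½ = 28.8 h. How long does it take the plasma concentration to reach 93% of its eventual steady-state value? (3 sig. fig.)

110 hours

k = ln 2 / 28.8 = 0.02407 h⁻¹
f = 1 − e^(−kt)  ⇒  t = −ln(1 − f) / k
t = −ln(1 − 0.93) / 0.02407 = 2.659 / 0.02407 ≈ 110 hours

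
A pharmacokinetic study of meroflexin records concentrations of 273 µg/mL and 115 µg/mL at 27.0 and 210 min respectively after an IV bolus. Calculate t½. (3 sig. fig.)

147 minutes

k = ln(C₁/C₂) / (t₂ − t₁) = ln(273/115) / (210 − 27.0)
  = 0.8645 / 183.0 = 0.004724 min⁻¹
t½ = ln 2 / k = ln 2 / 0.004724 ≈ 147 minutes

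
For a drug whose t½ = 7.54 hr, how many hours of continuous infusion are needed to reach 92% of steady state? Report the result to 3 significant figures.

k = ln 2 / 7.54 = 0.09193 hr⁻¹
f = 1 − e^(−kt)  ⇒  t = −ln(1 − f) / k
t = −ln(1 − 0.92) / 0.09193 = 2.526 / 0.09193 ≈ 27.5 hours

27.5 hours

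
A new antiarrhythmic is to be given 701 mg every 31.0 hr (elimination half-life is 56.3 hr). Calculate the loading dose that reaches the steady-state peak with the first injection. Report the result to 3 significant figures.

k = ln 2 / 56.3 = 0.01231 hr⁻¹
Accumulation ratio R = 1 / (1 − e^(−kτ)) = 1 / (1 − e^(−0.01231×31.0)) = 1 / (1 − 0.6827) = 3.152
Loading dose = maintenance dose × R = 701 × 3.152 ≈ 2210 mg

2210 mg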